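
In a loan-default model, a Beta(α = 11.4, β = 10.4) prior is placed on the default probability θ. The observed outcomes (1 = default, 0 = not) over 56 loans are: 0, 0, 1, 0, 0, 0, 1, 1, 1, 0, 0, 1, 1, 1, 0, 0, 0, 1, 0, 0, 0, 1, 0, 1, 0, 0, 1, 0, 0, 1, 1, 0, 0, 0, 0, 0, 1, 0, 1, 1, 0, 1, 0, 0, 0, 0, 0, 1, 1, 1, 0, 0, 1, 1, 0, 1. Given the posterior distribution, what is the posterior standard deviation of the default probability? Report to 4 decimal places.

The Beta prior is conjugate to a Binomial/Bernoulli likelihood; the update adds successes to α and failures to β.
Posterior: Beta(α+k, β+n−k) = Beta(11.4+23, 10.4+33) = Beta(34.4, 43.4).
Var = αβ/((α+β)²(α+β+1)) = 34.4·43.4/(77.8²·78.8) = 0.00313013; SD = √0.00313013 = 0.0559.

0.0559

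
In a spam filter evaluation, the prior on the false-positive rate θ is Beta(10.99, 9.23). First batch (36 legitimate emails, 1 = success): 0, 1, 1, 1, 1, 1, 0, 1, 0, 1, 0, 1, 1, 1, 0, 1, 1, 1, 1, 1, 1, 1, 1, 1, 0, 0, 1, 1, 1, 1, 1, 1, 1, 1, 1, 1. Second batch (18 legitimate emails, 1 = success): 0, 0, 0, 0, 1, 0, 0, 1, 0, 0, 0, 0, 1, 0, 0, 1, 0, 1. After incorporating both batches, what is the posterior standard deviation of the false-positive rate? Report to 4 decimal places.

The Beta prior is conjugate to a Binomial/Bernoulli likelihood; the update adds successes to α and failures to β.
After batch 1: Beta(10.99+29, 9.23+7) = Beta(39.99, 16.23).
After batch 2: Beta(39.99+5, 16.23+13) = Beta(44.99, 29.23).
Var = αβ/((α+β)²(α+β+1)) = 44.99·29.23/(74.22²·75.22) = 0.00317373; SD = √0.00317373 = 0.0563.

0.0563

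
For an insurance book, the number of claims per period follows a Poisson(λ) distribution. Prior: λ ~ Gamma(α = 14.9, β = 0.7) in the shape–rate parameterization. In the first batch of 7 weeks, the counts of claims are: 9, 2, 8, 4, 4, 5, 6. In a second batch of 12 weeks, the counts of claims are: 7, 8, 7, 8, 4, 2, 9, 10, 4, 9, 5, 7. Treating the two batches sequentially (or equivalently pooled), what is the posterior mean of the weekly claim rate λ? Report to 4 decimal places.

6.7462

With a Gamma(shape α, rate β) prior, the Poisson likelihood is conjugate: the posterior is Gamma(α + ΣXᵢ, β + n).
Batch 1: sum of counts S = 38 over n = 7 weeks.
After batch 1: Gamma(α+S, β+n) = Gamma(14.9+38, 0.7+7) = Gamma(52.9, 7.7).
Batch 2: sum of counts S = 80 over n = 12 weeks.
After batch 2: Gamma(α+S, β+n) = Gamma(52.9+80, 7.7+12) = Gamma(132.9, 19.7).
Posterior mean = α/β = 132.9/19.7 = 6.7462.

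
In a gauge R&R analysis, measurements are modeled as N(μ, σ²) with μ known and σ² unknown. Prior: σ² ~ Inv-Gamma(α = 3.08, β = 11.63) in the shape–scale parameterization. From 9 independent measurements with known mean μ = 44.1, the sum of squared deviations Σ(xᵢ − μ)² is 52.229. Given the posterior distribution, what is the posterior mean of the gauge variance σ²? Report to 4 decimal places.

5.7362

With known mean μ and an Inverse-Gamma(α, β) prior on σ², the Normal likelihood is conjugate: posterior is Inv-Gamma(α + n/2, β + Σ(xᵢ−μ)²/2).
Posterior: Inv-Gamma(3.08 + 9/2, 11.63 + 52.229/2) = Inv-Gamma(7.58, 37.7445).
E[σ²|data] = β/(α−1) = 37.7445/6.58 = 5.7362.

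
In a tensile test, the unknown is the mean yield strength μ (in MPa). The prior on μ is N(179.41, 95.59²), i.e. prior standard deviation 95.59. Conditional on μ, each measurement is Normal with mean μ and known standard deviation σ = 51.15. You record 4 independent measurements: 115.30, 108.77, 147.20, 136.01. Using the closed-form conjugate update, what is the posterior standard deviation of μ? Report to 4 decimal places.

24.7060

For Normal data with known variance σ², a Normal(μ₀, σ₀²) prior on μ is conjugate. Posterior precision = 1/σ₀² + n/σ²; posterior mean is the precision-weighted average of μ₀ and x̄.
σ₀² = 95.59² = 9137.4481, σ² = 51.15² = 2616.3225; σ² + n·σ₀² = 2616.3225 + 4·9137.4481 = 39166.1149.
Posterior precision = 1/σ₀² + n/σ² = 1/9137.4481 + 4/2616.3225 = (σ² + n·σ₀²)/(σ₀²σ²) = 39166.1149/(9137.4481·2616.3225); posterior variance σₙ² = σ₀²σ²/(σ² + n·σ₀²) = 9137.4481·2616.3225/39166.1149 = 610.387605.
Posterior SD = √σₙ² = √(9137.4481·2616.3225/39166.1149) = 24.7060.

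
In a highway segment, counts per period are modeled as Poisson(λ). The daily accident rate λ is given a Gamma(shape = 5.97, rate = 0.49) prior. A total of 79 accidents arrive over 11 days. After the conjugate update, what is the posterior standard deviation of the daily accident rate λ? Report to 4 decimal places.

0.8023

With a Gamma(shape α, rate β) prior, the Poisson likelihood is conjugate: the posterior is Gamma(α + ΣXᵢ, β + n).
Posterior: Gamma(α+S, β+n) = Gamma(5.97+79, 0.49+11) = Gamma(84.97, 11.49).
SD = √α/β = √84.97/11.49 = 0.8023.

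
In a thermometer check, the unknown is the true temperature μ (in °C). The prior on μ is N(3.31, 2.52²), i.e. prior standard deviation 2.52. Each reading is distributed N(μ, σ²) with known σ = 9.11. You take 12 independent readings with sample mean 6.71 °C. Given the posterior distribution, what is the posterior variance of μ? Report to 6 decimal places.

For Normal data with known variance σ², a Normal(μ₀, σ₀²) prior on μ is conjugate. Posterior precision = 1/σ₀² + n/σ²; posterior mean is the precision-weighted average of μ₀ and x̄.
σ₀² = 2.52² = 6.3504, σ² = 9.11² = 82.9921; σ² + n·σ₀² = 82.9921 + 12·6.3504 = 159.1969.
Posterior precision = 1/σ₀² + n/σ² = 1/6.3504 + 12/82.9921 = (σ² + n·σ₀²)/(σ₀²σ²) = 159.1969/(6.3504·82.9921); posterior variance σₙ² = σ₀²σ²/(σ² + n·σ₀²) = 6.3504·82.9921/159.1969 = 3.310573.

3.310573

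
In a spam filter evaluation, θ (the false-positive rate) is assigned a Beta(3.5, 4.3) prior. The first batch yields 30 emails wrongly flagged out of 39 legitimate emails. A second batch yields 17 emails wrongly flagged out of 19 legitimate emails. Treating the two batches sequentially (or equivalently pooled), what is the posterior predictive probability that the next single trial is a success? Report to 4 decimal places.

0.7675

The Beta prior is conjugate to a Binomial/Bernoulli likelihood; the update adds successes to α and failures to β.
After batch 1: Beta(3.5+30, 4.3+9) = Beta(33.5, 13.3).
After batch 2: Beta(33.5+17, 13.3+2) = Beta(50.5, 15.3).
For a single future Bernoulli trial, P(success | data) = α/(α+β) = 0.7675.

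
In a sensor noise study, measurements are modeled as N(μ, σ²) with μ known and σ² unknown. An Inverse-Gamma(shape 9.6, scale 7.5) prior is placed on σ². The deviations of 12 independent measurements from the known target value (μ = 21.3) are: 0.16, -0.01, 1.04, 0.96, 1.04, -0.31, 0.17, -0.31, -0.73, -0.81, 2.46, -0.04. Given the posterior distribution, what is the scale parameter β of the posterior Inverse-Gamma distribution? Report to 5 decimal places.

12.78690

With known mean μ and an Inverse-Gamma(α, β) prior on σ², the Normal likelihood is conjugate: posterior is Inv-Gamma(α + n/2, β + Σ(xᵢ−μ)²/2).
Σ(xᵢ−μ)² = (0.16)² + (-0.01)² + (1.04)² + (0.96)² + (1.04)² + (-0.31)² + (0.17)² + (-0.31)² + (-0.73)² + (-0.81)² + (2.46)² + (-0.04)² = 10.5738.
Posterior: Inv-Gamma(9.6 + 12/2, 7.5 + 10.5738/2) = Inv-Gamma(15.60, 12.78690).
Posterior β = 12.78690.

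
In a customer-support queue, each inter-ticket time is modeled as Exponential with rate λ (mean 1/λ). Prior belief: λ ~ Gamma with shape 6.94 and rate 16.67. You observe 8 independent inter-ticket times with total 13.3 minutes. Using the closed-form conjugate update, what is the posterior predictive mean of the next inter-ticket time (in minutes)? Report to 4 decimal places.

With a Gamma(shape α, rate β) prior on the exponential rate λ, the posterior after n observations with total T = Σxᵢ is Gamma(α+n, β+T).
Posterior: Gamma(6.94+8, 16.67+13.3) = Gamma(14.94, 29.97).
The predictive distribution for the next observation is Lomax; its mean is β/(α−1) = 29.97/13.94 = 2.1499.

2.1499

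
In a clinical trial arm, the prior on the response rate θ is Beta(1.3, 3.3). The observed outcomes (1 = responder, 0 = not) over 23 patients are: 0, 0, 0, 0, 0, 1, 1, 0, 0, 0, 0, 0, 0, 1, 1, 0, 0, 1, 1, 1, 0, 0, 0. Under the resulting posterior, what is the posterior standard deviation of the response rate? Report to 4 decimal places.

0.0857

The Beta prior is conjugate to a Binomial/Bernoulli likelihood; the update adds successes to α and failures to β.
Posterior: Beta(α+k, β+n−k) = Beta(1.3+7, 3.3+16) = Beta(8.3, 19.3).
Var = αβ/((α+β)²(α+β+1)) = 8.3·19.3/(27.6²·28.6) = 0.00735277; SD = √0.00735277 = 0.0857.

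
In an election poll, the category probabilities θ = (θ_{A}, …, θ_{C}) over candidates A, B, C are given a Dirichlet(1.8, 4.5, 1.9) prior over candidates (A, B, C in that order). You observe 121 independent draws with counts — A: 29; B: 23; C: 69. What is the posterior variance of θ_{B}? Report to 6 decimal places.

The Dirichlet prior is conjugate to the Multinomial likelihood: each posterior αⱼ = prior αⱼ + observed count nⱼ.
Posterior concentration: (30.8, 27.5, 70.9), total = 129.2.
Var[θ_j] = α_j(Σα−α_j)/((Σα)²(Σα+1)) = 27.5·101.7/(129.2²·130.2) = 0.001287.

0.001287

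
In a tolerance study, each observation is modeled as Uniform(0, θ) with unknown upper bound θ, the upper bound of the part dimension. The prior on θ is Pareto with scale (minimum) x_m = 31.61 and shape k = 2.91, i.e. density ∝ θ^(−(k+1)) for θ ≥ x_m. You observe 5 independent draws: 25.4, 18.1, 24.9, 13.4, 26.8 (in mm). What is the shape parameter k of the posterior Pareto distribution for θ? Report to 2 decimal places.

A Pareto(scale x_m, shape k) prior on the upper bound θ of Uniform(0, θ) is conjugate: posterior is Pareto(max(x_m, max xᵢ), k + n).
Sample maximum = 26.8; prior scale x_m = 31.61 → posterior scale = max = 31.61.
Posterior shape = 2.91 + 5 = 7.91.
Posterior shape k = 7.91.

7.91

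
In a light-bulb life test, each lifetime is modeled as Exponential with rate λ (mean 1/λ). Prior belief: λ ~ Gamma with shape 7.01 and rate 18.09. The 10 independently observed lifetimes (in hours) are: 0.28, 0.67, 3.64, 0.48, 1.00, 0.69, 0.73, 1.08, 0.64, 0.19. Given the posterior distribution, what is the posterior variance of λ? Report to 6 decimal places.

0.022509

With a Gamma(shape α, rate β) prior on the exponential rate λ, the posterior after n observations with total T = Σxᵢ is Gamma(α+n, β+T).
Sum of observations T = 9.40 hours; n = 10.
Posterior: Gamma(7.01+10, 18.09+9.40) = Gamma(17.01, 27.49).
Var = α/β² = 0.022509.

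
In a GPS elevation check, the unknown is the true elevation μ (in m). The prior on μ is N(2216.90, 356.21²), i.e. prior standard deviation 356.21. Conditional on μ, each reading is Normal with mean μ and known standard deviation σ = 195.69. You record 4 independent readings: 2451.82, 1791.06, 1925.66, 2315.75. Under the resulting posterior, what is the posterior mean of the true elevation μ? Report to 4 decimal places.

For Normal data with known variance σ², a Normal(μ₀, σ₀²) prior on μ is conjugate. Posterior precision = 1/σ₀² + n/σ²; posterior mean is the precision-weighted average of μ₀ and x̄.
Σxᵢ = 2451.82 + 1791.06 + 1925.66 + 2315.75 = 8484.29, so n·x̄ = 8484.29.
σ₀² = 356.21² = 126885.5641, σ² = 195.69² = 38294.5761; σ² + n·σ₀² = 38294.5761 + 4·126885.5641 = 545836.8325.
Posterior mean = (μ₀/σ₀² + n·x̄/σ²)/(1/σ₀² + n/σ²) = (σ²·μ₀ + σ₀²·n·x̄)/(σ² + n·σ₀²) = (38294.5761·2216.90 + 126885.5641·8484.29)/545836.8325 = 1161429168.394079/545836.8325 = 2127.7955.

2127.7955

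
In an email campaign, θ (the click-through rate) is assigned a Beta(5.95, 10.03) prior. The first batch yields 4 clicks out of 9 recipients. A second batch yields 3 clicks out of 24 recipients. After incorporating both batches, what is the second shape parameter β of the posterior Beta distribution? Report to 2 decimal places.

36.03

The Beta prior is conjugate to a Binomial/Bernoulli likelihood; the update adds successes to α and failures to β.
After batch 1: Beta(5.95+4, 10.03+5) = Beta(9.95, 15.03).
After batch 2: Beta(9.95+3, 15.03+21) = Beta(12.95, 36.03).
Posterior β = 36.03.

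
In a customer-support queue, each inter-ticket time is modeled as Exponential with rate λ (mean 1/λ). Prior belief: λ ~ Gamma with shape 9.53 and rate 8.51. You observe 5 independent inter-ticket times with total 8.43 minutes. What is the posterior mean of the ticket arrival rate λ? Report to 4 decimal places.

With a Gamma(shape α, rate β) prior on the exponential rate λ, the posterior after n observations with total T = Σxᵢ is Gamma(α+n, β+T).
Posterior: Gamma(9.53+5, 8.51+8.43) = Gamma(14.53, 16.94).
Posterior mean of λ = α/β = 14.53/16.94 = 0.8577.

0.8577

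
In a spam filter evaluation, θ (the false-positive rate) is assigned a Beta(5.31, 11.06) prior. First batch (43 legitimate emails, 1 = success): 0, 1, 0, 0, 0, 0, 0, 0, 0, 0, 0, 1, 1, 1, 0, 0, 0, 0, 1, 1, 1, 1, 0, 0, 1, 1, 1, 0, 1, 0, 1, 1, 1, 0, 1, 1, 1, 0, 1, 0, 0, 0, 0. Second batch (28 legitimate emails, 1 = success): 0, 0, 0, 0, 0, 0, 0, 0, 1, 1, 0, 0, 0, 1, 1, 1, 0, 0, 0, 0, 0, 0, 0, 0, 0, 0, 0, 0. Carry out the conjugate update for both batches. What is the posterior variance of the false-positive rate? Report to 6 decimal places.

0.002523

The Beta prior is conjugate to a Binomial/Bernoulli likelihood; the update adds successes to α and failures to β.
After batch 1: Beta(5.31+19, 11.06+24) = Beta(24.31, 35.06).
After batch 2: Beta(24.31+5, 35.06+23) = Beta(29.31, 58.06).
Var = αβ/((α+β)²(α+β+1)) = 29.31·58.06/(87.37²·88.37) = 0.002523.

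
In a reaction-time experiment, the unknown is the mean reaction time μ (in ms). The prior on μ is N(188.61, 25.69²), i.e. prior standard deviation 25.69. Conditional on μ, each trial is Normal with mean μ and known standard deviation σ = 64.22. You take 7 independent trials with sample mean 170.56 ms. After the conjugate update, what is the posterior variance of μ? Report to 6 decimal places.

311.283873

For Normal data with known variance σ², a Normal(μ₀, σ₀²) prior on μ is conjugate. Posterior precision = 1/σ₀² + n/σ²; posterior mean is the precision-weighted average of μ₀ and x̄.
σ₀² = 25.69² = 659.9761, σ² = 64.22² = 4124.2084; σ² + n·σ₀² = 4124.2084 + 7·659.9761 = 8744.0411.
Posterior precision = 1/σ₀² + n/σ² = 1/659.9761 + 7/4124.2084 = (σ² + n·σ₀²)/(σ₀²σ²) = 8744.0411/(659.9761·4124.2084); posterior variance σₙ² = σ₀²σ²/(σ² + n·σ₀²) = 659.9761·4124.2084/8744.0411 = 311.283873.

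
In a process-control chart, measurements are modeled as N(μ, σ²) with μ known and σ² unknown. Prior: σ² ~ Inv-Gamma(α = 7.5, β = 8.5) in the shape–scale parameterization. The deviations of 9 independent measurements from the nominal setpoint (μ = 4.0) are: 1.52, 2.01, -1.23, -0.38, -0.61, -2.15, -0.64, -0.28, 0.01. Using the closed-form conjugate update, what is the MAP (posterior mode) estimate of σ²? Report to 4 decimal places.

1.1727

With known mean μ and an Inverse-Gamma(α, β) prior on σ², the Normal likelihood is conjugate: posterior is Inv-Gamma(α + n/2, β + Σ(xᵢ−μ)²/2).
Σ(xᵢ−μ)² = (1.52)² + (2.01)² + (-1.23)² + (-0.38)² + (-0.61)² + (-2.15)² + (-0.64)² + (-0.28)² + (0.01)² = 13.4905.
Posterior: Inv-Gamma(7.5 + 9/2, 8.5 + 13.4905/2) = Inv-Gamma(12.00, 15.24525).
Mode = β/(α+1) = 15.24525/13.00 = 1.1727.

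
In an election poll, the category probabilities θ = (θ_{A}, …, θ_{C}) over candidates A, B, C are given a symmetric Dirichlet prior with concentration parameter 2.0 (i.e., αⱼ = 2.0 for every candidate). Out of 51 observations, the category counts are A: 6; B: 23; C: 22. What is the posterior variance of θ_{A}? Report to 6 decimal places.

The Dirichlet prior is conjugate to the Multinomial likelihood: each posterior αⱼ = prior αⱼ + observed count nⱼ.
Posterior concentration: (8.0, 25.0, 24.0), total = 57.0.
Var[θ_j] = α_j(Σα−α_j)/((Σα)²(Σα+1)) = 8.0·49.0/(57.0²·58.0) = 0.002080.

0.002080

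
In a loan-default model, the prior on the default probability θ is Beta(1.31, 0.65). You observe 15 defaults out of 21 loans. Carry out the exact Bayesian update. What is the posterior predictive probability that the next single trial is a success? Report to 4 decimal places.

0.7104

The Beta prior is conjugate to a Binomial/Bernoulli likelihood; the update adds successes to α and failures to β.
Posterior: Beta(α+k, β+n−k) = Beta(1.31+15, 0.65+6) = Beta(16.31, 6.65).
For a single future Bernoulli trial, P(success | data) = α/(α+β) = 0.7104.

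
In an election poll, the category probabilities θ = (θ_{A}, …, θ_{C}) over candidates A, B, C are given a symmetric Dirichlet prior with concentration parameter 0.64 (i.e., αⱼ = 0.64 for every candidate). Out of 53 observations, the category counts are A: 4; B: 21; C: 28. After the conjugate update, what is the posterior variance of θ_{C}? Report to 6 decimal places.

0.004462

The Dirichlet prior is conjugate to the Multinomial likelihood: each posterior αⱼ = prior αⱼ + observed count nⱼ.
Posterior concentration: (4.64, 21.64, 28.64), total = 54.92.
Var[θ_j] = α_j(Σα−α_j)/((Σα)²(Σα+1)) = 28.64·26.28/(54.92²·55.92) = 0.004462.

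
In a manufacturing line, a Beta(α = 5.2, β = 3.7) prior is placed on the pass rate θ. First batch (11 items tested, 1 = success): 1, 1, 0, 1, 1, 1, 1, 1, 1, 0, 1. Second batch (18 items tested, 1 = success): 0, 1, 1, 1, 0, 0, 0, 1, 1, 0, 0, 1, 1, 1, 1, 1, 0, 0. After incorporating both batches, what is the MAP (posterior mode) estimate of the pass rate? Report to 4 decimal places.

0.6462

The Beta prior is conjugate to a Binomial/Bernoulli likelihood; the update adds successes to α and failures to β.
After batch 1: Beta(5.2+9, 3.7+2) = Beta(14.2, 5.7).
After batch 2: Beta(14.2+10, 5.7+8) = Beta(24.2, 13.7).
Mode of Beta(a,b) for a,b>1 is (a−1)/(a+b−2) = 23.2/35.9 = 0.6462.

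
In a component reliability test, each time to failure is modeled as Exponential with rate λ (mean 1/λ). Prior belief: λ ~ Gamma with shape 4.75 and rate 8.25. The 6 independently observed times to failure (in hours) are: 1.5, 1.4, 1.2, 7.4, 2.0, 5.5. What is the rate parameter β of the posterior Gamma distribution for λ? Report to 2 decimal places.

27.25

With a Gamma(shape α, rate β) prior on the exponential rate λ, the posterior after n observations with total T = Σxᵢ is Gamma(α+n, β+T).
Sum of observations T = 19.0 hours; n = 6.
Posterior: Gamma(4.75+6, 8.25+19.0) = Gamma(10.75, 27.25).
Posterior β = 27.25.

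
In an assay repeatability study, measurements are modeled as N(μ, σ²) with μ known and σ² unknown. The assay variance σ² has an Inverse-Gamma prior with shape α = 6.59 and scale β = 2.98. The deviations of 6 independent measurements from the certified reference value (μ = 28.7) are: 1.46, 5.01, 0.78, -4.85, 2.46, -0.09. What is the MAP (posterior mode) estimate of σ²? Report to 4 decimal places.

With known mean μ and an Inverse-Gamma(α, β) prior on σ², the Normal likelihood is conjugate: posterior is Inv-Gamma(α + n/2, β + Σ(xᵢ−μ)²/2).
Σ(xᵢ−μ)² = (1.46)² + (5.01)² + (0.78)² + (-4.85)² + (2.46)² + (-0.09)² = 57.4223.
Posterior: Inv-Gamma(6.59 + 6/2, 2.98 + 57.4223/2) = Inv-Gamma(9.59, 31.69115).
Mode = β/(α+1) = 31.69115/10.59 = 2.9926.

2.9926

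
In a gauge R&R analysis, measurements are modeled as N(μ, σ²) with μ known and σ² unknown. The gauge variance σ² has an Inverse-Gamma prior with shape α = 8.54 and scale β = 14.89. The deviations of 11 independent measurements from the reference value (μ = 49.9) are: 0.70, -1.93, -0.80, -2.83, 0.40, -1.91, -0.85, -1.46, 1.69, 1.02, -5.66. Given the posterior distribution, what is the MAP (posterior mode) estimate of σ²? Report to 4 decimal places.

With known mean μ and an Inverse-Gamma(α, β) prior on σ², the Normal likelihood is conjugate: posterior is Inv-Gamma(α + n/2, β + Σ(xᵢ−μ)²/2).
Σ(xᵢ−μ)² = (0.70)² + (-1.93)² + (-0.80)² + (-2.83)² + (0.40)² + (-1.91)² + (-0.85)² + (-1.46)² + (1.69)² + (1.02)² + (-5.66)² = 55.4581.
Posterior: Inv-Gamma(8.54 + 11/2, 14.89 + 55.4581/2) = Inv-Gamma(14.04, 42.61905).
Mode = β/(α+1) = 42.61905/15.04 = 2.8337.

2.8337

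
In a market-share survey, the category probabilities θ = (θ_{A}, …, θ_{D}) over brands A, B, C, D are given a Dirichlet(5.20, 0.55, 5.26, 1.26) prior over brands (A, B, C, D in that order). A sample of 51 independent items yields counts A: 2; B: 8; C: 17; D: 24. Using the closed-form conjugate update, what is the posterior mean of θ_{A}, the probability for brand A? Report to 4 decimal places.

0.1138

The Dirichlet prior is conjugate to the Multinomial likelihood: each posterior αⱼ = prior αⱼ + observed count nⱼ.
Posterior concentration: (7.20, 8.55, 22.26, 25.26), total = 63.27.
E[θ_{A}|data] = α_{A}/Σα = 7.20/63.27 = 0.1138.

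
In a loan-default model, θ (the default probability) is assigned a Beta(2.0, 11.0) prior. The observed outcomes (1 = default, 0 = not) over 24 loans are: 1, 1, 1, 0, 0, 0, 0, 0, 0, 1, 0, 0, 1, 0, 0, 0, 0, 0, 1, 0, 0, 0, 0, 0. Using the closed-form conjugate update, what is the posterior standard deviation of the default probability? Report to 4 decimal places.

0.0668

The Beta prior is conjugate to a Binomial/Bernoulli likelihood; the update adds successes to α and failures to β.
Posterior: Beta(α+k, β+n−k) = Beta(2.0+6, 11.0+18) = Beta(8.0, 29.0).
Var = αβ/((α+β)²(α+β+1)) = 8.0·29.0/(37.0²·38.0) = 0.00445965; SD = √0.00445965 = 0.0668.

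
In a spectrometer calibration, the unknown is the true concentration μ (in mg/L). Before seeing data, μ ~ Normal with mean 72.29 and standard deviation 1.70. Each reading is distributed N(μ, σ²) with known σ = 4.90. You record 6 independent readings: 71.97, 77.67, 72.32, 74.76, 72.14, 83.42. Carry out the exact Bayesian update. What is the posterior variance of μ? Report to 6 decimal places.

1.678087

For Normal data with known variance σ², a Normal(μ₀, σ₀²) prior on μ is conjugate. Posterior precision = 1/σ₀² + n/σ²; posterior mean is the precision-weighted average of μ₀ and x̄.
σ₀² = 1.70² = 2.89, σ² = 4.90² = 24.01; σ² + n·σ₀² = 24.01 + 6·2.89 = 41.35.
Posterior precision = 1/σ₀² + n/σ² = 1/2.89 + 6/24.01 = (σ² + n·σ₀²)/(σ₀²σ²) = 41.35/(2.89·24.01); posterior variance σₙ² = σ₀²σ²/(σ² + n·σ₀²) = 2.89·24.01/41.35 = 1.678087.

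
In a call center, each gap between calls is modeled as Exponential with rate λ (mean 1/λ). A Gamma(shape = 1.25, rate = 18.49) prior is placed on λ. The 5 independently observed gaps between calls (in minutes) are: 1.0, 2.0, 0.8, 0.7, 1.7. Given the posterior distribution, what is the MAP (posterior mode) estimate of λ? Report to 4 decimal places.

With a Gamma(shape α, rate β) prior on the exponential rate λ, the posterior after n observations with total T = Σxᵢ is Gamma(α+n, β+T).
Sum of observations T = 6.2 minutes; n = 5.
Posterior: Gamma(1.25+5, 18.49+6.2) = Gamma(6.25, 24.69).
Mode = (α−1)/β = 0.2126.

0.2126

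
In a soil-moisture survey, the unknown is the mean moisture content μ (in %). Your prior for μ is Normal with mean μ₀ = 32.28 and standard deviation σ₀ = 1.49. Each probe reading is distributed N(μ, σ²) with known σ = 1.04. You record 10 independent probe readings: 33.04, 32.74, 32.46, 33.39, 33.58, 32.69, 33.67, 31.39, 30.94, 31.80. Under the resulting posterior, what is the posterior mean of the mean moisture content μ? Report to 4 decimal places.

For Normal data with known variance σ², a Normal(μ₀, σ₀²) prior on μ is conjugate. Posterior precision = 1/σ₀² + n/σ²; posterior mean is the precision-weighted average of μ₀ and x̄.
Σxᵢ = 33.04 + 32.74 + 32.46 + 33.39 + 33.58 + 32.69 + 33.67 + 31.39 + 30.94 + 31.80 = 325.7, so n·x̄ = 325.7.
σ₀² = 1.49² = 2.2201, σ² = 1.04² = 1.0816; σ² + n·σ₀² = 1.0816 + 10·2.2201 = 23.2826.
Posterior mean = (μ₀/σ₀² + n·x̄/σ²)/(1/σ₀² + n/σ²) = (σ²·μ₀ + σ₀²·n·x̄)/(σ² + n·σ₀²) = (1.0816·32.28 + 2.2201·325.7)/23.2826 = 758.000618/23.2826 = 32.5565.

32.5565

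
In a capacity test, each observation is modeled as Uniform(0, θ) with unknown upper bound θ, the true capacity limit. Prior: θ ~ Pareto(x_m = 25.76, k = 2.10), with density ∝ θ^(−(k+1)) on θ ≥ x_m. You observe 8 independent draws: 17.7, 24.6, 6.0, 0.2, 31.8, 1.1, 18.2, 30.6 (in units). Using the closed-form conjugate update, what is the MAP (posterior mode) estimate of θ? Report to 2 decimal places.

A Pareto(scale x_m, shape k) prior on the upper bound θ of Uniform(0, θ) is conjugate: posterior is Pareto(max(x_m, max xᵢ), k + n).
Sample maximum = 31.8; prior scale x_m = 25.76 → posterior scale = max = 31.80.
Posterior shape = 2.10 + 8 = 10.10.
The Pareto density is decreasing on [x_m, ∞), so the mode is x_m = 31.80.

31.80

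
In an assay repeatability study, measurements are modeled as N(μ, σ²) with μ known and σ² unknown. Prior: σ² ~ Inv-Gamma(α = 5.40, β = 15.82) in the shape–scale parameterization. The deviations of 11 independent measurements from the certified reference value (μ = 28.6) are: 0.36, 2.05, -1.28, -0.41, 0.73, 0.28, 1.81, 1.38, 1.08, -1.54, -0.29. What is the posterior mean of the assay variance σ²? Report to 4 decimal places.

With known mean μ and an Inverse-Gamma(α, β) prior on σ², the Normal likelihood is conjugate: posterior is Inv-Gamma(α + n/2, β + Σ(xᵢ−μ)²/2).
Σ(xᵢ−μ)² = (0.36)² + (2.05)² + (-1.28)² + (-0.41)² + (0.73)² + (0.28)² + (1.81)² + (1.38)² + (1.08)² + (-1.54)² + (-0.29)² = 15.5525.
Posterior: Inv-Gamma(5.40 + 11/2, 15.82 + 15.5525/2) = Inv-Gamma(10.90, 23.59625).
E[σ²|data] = β/(α−1) = 23.59625/9.90 = 2.3835.

2.3835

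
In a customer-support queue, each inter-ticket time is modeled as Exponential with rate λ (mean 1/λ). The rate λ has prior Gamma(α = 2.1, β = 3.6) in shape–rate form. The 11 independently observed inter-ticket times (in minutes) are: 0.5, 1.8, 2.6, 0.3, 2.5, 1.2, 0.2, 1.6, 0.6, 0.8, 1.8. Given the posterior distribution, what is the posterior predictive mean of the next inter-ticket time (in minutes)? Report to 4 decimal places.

With a Gamma(shape α, rate β) prior on the exponential rate λ, the posterior after n observations with total T = Σxᵢ is Gamma(α+n, β+T).
Sum of observations T = 13.9 minutes; n = 11.
Posterior: Gamma(2.1+11, 3.6+13.9) = Gamma(13.1, 17.5).
The predictive distribution for the next observation is Lomax; its mean is β/(α−1) = 17.5/12.1 = 1.4463.

1.4463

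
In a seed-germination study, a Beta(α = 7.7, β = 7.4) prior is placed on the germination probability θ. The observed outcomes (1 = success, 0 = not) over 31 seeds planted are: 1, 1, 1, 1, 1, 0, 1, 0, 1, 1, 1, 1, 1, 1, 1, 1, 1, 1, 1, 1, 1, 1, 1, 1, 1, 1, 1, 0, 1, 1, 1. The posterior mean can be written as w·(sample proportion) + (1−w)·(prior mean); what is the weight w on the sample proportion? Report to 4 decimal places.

The Beta prior is conjugate to a Binomial/Bernoulli likelihood; the update adds successes to α and failures to β.
Posterior mean = (α₀+k)/(α₀+β₀+n) = [n/(α₀+β₀+n)]·(k/n) + [(α₀+β₀)/(α₀+β₀+n)]·α₀/(α₀+β₀), so only n and the prior enter the weight.
The weight on the data is w = n/(α₀+β₀+n) = 31/(7.7+7.4+31) = 31/46.1 = 0.6725.

0.6725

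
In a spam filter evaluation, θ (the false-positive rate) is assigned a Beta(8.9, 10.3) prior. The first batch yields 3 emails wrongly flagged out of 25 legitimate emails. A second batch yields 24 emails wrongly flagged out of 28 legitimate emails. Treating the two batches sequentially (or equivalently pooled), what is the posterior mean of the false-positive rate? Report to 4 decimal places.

0.4972

The Beta prior is conjugate to a Binomial/Bernoulli likelihood; the update adds successes to α and failures to β.
After batch 1: Beta(8.9+3, 10.3+22) = Beta(11.9, 32.3).
After batch 2: Beta(11.9+24, 32.3+4) = Beta(35.9, 36.3).
Posterior mean = α/(α+β) = 35.9/72.2 = 0.4972.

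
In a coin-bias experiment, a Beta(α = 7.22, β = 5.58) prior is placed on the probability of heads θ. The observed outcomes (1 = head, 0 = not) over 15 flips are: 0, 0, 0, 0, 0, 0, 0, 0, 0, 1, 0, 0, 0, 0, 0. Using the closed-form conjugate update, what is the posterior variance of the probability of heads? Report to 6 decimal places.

0.007231

The Beta prior is conjugate to a Binomial/Bernoulli likelihood; the update adds successes to α and failures to β.
Posterior: Beta(α+k, β+n−k) = Beta(7.22+1, 5.58+14) = Beta(8.22, 19.58).
Var = αβ/((α+β)²(α+β+1)) = 8.22·19.58/(27.80²·28.80) = 0.007231.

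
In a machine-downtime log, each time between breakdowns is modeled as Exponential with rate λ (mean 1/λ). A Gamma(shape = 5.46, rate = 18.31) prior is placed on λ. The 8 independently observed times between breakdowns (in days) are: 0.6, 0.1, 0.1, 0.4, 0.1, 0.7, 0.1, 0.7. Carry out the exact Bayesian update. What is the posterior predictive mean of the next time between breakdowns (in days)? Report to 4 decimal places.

With a Gamma(shape α, rate β) prior on the exponential rate λ, the posterior after n observations with total T = Σxᵢ is Gamma(α+n, β+T).
Sum of observations T = 2.8 days; n = 8.
Posterior: Gamma(5.46+8, 18.31+2.8) = Gamma(13.46, 21.11).
The predictive distribution for the next observation is Lomax; its mean is β/(α−1) = 21.11/12.46 = 1.6942.

1.6942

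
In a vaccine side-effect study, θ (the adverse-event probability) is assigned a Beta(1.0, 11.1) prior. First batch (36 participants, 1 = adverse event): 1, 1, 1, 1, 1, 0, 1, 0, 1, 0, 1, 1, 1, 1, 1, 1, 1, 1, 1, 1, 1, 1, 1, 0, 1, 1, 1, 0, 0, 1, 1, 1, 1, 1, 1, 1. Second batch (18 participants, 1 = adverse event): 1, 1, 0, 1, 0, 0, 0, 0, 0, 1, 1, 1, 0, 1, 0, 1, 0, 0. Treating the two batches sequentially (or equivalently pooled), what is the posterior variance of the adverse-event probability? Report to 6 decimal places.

0.003605

The Beta prior is conjugate to a Binomial/Bernoulli likelihood; the update adds successes to α and failures to β.
After batch 1: Beta(1.0+30, 11.1+6) = Beta(31.0, 17.1).
After batch 2: Beta(31.0+8, 17.1+10) = Beta(39.0, 27.1).
Var = αβ/((α+β)²(α+β+1)) = 39.0·27.1/(66.1²·67.1) = 0.003605.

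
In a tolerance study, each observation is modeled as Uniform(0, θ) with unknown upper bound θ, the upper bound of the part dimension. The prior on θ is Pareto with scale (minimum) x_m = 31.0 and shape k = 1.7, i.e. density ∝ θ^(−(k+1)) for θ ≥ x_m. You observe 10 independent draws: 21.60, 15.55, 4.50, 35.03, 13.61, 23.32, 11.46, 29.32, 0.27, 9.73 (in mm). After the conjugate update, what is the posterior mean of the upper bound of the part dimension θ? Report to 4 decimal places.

A Pareto(scale x_m, shape k) prior on the upper bound θ of Uniform(0, θ) is conjugate: posterior is Pareto(max(x_m, max xᵢ), k + n).
Sample maximum = 35.03; prior scale x_m = 31.0 → posterior scale = max = 35.03.
Posterior shape = 1.7 + 10 = 11.7.
E[θ|data] = k·x_m/(k−1) = 11.7·35.03/10.7 = 38.3038.

38.3038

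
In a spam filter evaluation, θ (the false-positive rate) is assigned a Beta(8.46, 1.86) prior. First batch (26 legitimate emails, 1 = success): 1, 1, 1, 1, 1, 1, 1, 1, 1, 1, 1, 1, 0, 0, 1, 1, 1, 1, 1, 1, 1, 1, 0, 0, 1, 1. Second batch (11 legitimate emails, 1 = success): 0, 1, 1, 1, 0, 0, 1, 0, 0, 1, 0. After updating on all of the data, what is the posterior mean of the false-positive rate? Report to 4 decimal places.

The Beta prior is conjugate to a Binomial/Bernoulli likelihood; the update adds successes to α and failures to β.
After batch 1: Beta(8.46+22, 1.86+4) = Beta(30.46, 5.86).
After batch 2: Beta(30.46+5, 5.86+6) = Beta(35.46, 11.86).
Posterior mean = α/(α+β) = 35.46/47.32 = 0.7494.

0.7494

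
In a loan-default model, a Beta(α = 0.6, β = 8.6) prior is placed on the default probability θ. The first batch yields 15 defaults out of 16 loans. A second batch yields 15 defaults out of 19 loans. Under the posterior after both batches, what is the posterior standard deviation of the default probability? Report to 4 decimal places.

0.0686

The Beta prior is conjugate to a Binomial/Bernoulli likelihood; the update adds successes to α and failures to β.
After batch 1: Beta(0.6+15, 8.6+1) = Beta(15.6, 9.6).
After batch 2: Beta(15.6+15, 9.6+4) = Beta(30.6, 13.6).
Var = αβ/((α+β)²(α+β+1)) = 30.6·13.6/(44.2²·45.2) = 0.00471278; SD = √0.00471278 = 0.0686.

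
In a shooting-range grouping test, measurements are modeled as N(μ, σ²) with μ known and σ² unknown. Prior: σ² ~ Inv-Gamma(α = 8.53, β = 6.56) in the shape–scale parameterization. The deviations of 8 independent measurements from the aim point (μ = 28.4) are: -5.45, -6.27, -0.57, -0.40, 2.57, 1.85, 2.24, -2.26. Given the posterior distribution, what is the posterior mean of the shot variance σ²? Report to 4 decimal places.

4.4568

With known mean μ and an Inverse-Gamma(α, β) prior on σ², the Normal likelihood is conjugate: posterior is Inv-Gamma(α + n/2, β + Σ(xᵢ−μ)²/2).
Σ(xᵢ−μ)² = (-5.45)² + (-6.27)² + (-0.57)² + (-0.40)² + (2.57)² + (1.85)² + (2.24)² + (-2.26)² = 89.6529.
Posterior: Inv-Gamma(8.53 + 8/2, 6.56 + 89.6529/2) = Inv-Gamma(12.53, 51.38645).
E[σ²|data] = β/(α−1) = 51.38645/11.53 = 4.4568.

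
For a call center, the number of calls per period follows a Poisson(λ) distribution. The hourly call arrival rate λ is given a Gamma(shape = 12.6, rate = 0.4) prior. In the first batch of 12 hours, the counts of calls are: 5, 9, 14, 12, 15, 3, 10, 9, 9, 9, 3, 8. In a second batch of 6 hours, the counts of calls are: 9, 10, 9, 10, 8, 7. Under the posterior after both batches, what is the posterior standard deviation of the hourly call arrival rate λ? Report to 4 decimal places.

0.7119

With a Gamma(shape α, rate β) prior, the Poisson likelihood is conjugate: the posterior is Gamma(α + ΣXᵢ, β + n).
Batch 1: sum of counts S = 106 over n = 12 hours.
After batch 1: Gamma(α+S, β+n) = Gamma(12.6+106, 0.4+12) = Gamma(118.6, 12.4).
Batch 2: sum of counts S = 53 over n = 6 hours.
After batch 2: Gamma(α+S, β+n) = Gamma(118.6+53, 12.4+6) = Gamma(171.6, 18.4).
SD = √α/β = √171.6/18.4 = 0.7119.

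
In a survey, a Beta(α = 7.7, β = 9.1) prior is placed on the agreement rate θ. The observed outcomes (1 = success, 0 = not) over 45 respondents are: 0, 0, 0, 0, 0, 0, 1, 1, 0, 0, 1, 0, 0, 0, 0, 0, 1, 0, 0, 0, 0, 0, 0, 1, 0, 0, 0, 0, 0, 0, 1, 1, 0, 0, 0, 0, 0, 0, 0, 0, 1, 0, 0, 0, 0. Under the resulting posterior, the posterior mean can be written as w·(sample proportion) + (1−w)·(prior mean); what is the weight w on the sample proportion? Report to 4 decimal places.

The Beta prior is conjugate to a Binomial/Bernoulli likelihood; the update adds successes to α and failures to β.
Posterior mean = (α₀+k)/(α₀+β₀+n) = [n/(α₀+β₀+n)]·(k/n) + [(α₀+β₀)/(α₀+β₀+n)]·α₀/(α₀+β₀), so only n and the prior enter the weight.
The weight on the data is w = n/(α₀+β₀+n) = 45/(7.7+9.1+45) = 45/61.8 = 0.7282.

0.7282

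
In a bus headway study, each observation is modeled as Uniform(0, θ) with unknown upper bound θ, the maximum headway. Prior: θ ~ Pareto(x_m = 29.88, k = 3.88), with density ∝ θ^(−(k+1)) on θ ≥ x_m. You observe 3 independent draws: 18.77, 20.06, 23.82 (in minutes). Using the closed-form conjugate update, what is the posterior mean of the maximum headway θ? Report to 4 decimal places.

34.9616

A Pareto(scale x_m, shape k) prior on the upper bound θ of Uniform(0, θ) is conjugate: posterior is Pareto(max(x_m, max xᵢ), k + n).
Sample maximum = 23.82; prior scale x_m = 29.88 → posterior scale = max = 29.88.
Posterior shape = 3.88 + 3 = 6.88.
E[θ|data] = k·x_m/(k−1) = 6.88·29.88/5.88 = 34.9616.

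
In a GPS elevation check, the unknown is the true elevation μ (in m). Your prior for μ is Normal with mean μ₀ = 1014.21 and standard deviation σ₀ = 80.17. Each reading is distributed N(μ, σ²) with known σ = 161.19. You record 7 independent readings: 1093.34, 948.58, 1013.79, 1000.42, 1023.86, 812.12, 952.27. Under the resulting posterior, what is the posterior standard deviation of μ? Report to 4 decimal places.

For Normal data with known variance σ², a Normal(μ₀, σ₀²) prior on μ is conjugate. Posterior precision = 1/σ₀² + n/σ²; posterior mean is the precision-weighted average of μ₀ and x̄.
σ₀² = 80.17² = 6427.2289, σ² = 161.19² = 25982.2161; σ² + n·σ₀² = 25982.2161 + 7·6427.2289 = 70972.8184.
Posterior precision = 1/σ₀² + n/σ² = 1/6427.2289 + 7/25982.2161 = (σ² + n·σ₀²)/(σ₀²σ²) = 70972.8184/(6427.2289·25982.2161); posterior variance σₙ² = σ₀²σ²/(σ² + n·σ₀²) = 6427.2289·25982.2161/70972.8184 = 2352.924034.
Posterior SD = √σₙ² = √(6427.2289·25982.2161/70972.8184) = 48.5069.

48.5069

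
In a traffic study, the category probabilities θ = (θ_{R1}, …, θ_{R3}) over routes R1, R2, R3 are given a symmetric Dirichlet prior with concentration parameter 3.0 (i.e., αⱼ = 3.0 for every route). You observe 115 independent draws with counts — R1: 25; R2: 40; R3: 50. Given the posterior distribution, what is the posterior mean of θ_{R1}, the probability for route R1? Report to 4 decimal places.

The Dirichlet prior is conjugate to the Multinomial likelihood: each posterior αⱼ = prior αⱼ + observed count nⱼ.
Posterior concentration: (28.0, 43.0, 53.0), total = 124.0.
E[θ_{R1}|data] = α_{R1}/Σα = 28.0/124.0 = 0.2258.

0.2258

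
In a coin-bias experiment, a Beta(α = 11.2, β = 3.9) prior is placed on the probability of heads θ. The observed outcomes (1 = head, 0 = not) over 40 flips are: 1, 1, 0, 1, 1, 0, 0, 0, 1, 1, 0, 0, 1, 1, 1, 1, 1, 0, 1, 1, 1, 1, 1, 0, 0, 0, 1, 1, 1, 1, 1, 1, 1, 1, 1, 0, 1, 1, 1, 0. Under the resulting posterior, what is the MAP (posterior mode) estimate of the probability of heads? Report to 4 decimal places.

0.7194

The Beta prior is conjugate to a Binomial/Bernoulli likelihood; the update adds successes to α and failures to β.
Posterior: Beta(α+k, β+n−k) = Beta(11.2+28, 3.9+12) = Beta(39.2, 15.9).
Mode of Beta(a,b) for a,b>1 is (a−1)/(a+b−2) = 38.2/53.1 = 0.7194.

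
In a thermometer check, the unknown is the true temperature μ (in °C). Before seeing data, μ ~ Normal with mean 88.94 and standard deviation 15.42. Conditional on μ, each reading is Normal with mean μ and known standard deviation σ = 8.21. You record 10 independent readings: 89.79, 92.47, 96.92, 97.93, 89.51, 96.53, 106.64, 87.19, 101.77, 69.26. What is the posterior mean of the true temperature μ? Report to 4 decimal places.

92.6946

For Normal data with known variance σ², a Normal(μ₀, σ₀²) prior on μ is conjugate. Posterior precision = 1/σ₀² + n/σ²; posterior mean is the precision-weighted average of μ₀ and x̄.
Σxᵢ = 89.79 + 92.47 + 96.92 + 97.93 + 89.51 + 96.53 + 106.64 + 87.19 + 101.77 + 69.26 = 928.01, so n·x̄ = 928.01.
σ₀² = 15.42² = 237.7764, σ² = 8.21² = 67.4041; σ² + n·σ₀² = 67.4041 + 10·237.7764 = 2445.1681.
Posterior mean = (μ₀/σ₀² + n·x̄/σ²)/(1/σ₀² + n/σ²) = (σ²·μ₀ + σ₀²·n·x̄)/(σ² + n·σ₀²) = (67.4041·88.94 + 237.7764·928.01)/2445.1681 = 226653.797618/2445.1681 = 92.6946.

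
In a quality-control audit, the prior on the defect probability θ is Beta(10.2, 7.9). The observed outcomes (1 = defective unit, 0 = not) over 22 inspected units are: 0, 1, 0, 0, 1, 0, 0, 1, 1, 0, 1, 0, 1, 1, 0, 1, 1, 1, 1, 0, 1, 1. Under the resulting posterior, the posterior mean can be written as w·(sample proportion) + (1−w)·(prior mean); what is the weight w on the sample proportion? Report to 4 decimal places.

0.5486

The Beta prior is conjugate to a Binomial/Bernoulli likelihood; the update adds successes to α and failures to β.
Posterior mean = (α₀+k)/(α₀+β₀+n) = [n/(α₀+β₀+n)]·(k/n) + [(α₀+β₀)/(α₀+β₀+n)]·α₀/(α₀+β₀), so only n and the prior enter the weight.
The weight on the data is w = n/(α₀+β₀+n) = 22/(10.2+7.9+22) = 22/40.1 = 0.5486.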